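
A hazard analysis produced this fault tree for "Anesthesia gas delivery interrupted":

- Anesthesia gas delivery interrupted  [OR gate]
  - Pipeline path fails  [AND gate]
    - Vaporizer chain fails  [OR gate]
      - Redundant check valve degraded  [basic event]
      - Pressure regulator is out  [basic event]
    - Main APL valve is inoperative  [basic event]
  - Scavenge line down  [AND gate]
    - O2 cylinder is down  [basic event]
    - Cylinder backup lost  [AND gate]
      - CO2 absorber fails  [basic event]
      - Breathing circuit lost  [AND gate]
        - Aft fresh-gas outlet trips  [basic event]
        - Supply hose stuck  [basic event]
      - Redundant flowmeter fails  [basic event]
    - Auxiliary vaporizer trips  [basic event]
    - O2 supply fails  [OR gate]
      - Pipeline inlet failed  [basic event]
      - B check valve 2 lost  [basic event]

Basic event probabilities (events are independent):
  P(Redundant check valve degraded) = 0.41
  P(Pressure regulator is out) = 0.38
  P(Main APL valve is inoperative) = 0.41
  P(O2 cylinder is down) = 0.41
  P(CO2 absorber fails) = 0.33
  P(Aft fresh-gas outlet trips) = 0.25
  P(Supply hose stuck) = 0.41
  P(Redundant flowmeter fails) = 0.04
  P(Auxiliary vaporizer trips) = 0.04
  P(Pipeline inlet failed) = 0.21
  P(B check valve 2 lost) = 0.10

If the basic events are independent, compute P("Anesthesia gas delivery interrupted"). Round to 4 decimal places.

0.2600

P(Vaporizer chain fails) [OR] = 1 − (1−0.41) × (1−0.38) = 0.634200
P(Pipeline path fails) [AND] = 0.634200 × 0.41 = 0.260022
P(Breathing circuit lost) [AND] = 0.25 × 0.41 = 0.102500
P(Cylinder backup lost) [AND] = 0.33 × 0.102500 × 0.04 = 0.001353
P(O2 supply fails) [OR] = 1 − (1−0.21) × (1−0.10) = 0.289000
P(Scavenge line down) [AND] = 0.41 × 0.001353 × 0.04 × 0.289000 = 0.000006
P(Anesthesia gas delivery interrupted) [OR] = 1 − (1−0.260022) × (1−0.000006) = 0.260026
Rounded to 4 decimal places: P(Anesthesia gas delivery interrupted) ≈ 0.2600.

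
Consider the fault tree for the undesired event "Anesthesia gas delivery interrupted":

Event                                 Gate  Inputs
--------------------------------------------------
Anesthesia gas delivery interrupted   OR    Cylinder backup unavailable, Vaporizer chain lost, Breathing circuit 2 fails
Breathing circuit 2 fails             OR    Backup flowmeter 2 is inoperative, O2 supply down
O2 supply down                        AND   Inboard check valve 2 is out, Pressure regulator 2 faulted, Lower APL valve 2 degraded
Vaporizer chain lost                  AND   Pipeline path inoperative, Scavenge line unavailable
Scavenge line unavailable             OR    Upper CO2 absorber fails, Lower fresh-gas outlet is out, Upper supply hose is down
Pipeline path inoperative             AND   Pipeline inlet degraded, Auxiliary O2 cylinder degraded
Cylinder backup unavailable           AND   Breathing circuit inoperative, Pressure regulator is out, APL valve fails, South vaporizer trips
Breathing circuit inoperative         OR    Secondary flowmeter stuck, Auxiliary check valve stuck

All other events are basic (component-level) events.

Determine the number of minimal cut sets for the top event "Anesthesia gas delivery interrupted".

Breathing circuit inoperative [OR]: union of children's cut sets → 2 cut set(s).
Cylinder backup unavailable [AND]: one cut set from each child combined → 2 × 1 × 1 × 1 = 2 cut set(s).
Pipeline path inoperative [AND]: one cut set from each child combined → 1 × 1 = 1 cut set(s).
Scavenge line unavailable [OR]: union of children's cut sets → 3 cut set(s).
Vaporizer chain lost [AND]: one cut set from each child combined → 1 × 3 = 3 cut set(s).
O2 supply down [AND]: one cut set from each child combined → 1 × 1 × 1 = 1 cut set(s).
Breathing circuit 2 fails [OR]: union of children's cut sets → 2 cut set(s).
Anesthesia gas delivery interrupted [OR]: union of children's cut sets → 7 cut set(s).
Minimal cut sets: {APL valve fails, Pressure regulator is out, Secondary flowmeter stuck, South vaporizer trips}; {APL valve fails, Auxiliary check valve stuck, Pressure regulator is out, South vaporizer trips}; {Auxiliary O2 cylinder degraded, Pipeline inlet degraded, Upper CO2 absorber fails}; {Auxiliary O2 cylinder degraded, Lower fresh-gas outlet is out, Pipeline inlet degraded}; {Auxiliary O2 cylinder degraded, Pipeline inlet degraded, Upper supply hose is down}; {Backup flowmeter 2 is inoperative}; {Inboard check valve 2 is out, Lower APL valve 2 degraded, Pressure regulator 2 faulted}.

7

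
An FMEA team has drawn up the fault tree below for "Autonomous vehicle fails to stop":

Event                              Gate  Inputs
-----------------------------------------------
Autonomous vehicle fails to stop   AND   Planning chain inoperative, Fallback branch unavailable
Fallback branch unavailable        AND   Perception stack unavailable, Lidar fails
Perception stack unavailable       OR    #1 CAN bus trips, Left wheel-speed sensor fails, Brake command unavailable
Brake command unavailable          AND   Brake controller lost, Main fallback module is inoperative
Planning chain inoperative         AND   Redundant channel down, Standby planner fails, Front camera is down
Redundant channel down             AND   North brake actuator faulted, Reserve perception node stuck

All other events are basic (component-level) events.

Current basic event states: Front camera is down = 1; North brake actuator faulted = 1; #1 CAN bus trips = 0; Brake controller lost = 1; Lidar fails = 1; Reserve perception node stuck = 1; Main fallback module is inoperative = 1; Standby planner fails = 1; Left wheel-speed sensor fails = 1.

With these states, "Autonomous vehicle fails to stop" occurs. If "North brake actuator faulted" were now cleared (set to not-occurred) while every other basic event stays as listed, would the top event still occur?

Counterfactual: set "North brake actuator faulted" to not occurred.
Redundant channel down [AND]: North brake actuator faulted=not, Reserve perception node stuck=occurs → not all inputs occur → does not occur.
Planning chain inoperative [AND]: Redundant channel down=not, Standby planner fails=occurs, Front camera is down=occurs → not all inputs occur → does not occur.
Brake command unavailable [AND]: Brake controller lost=occurs, Main fallback module is inoperative=occurs → all inputs occur → occurs.
Perception stack unavailable [OR]: #1 CAN bus trips=not, Left wheel-speed sensor fails=occurs, Brake command unavailable=occurs → at least one input occurs → occurs.
Fallback branch unavailable [AND]: Perception stack unavailable=occurs, Lidar fails=occurs → all inputs occur → occurs.
Autonomous vehicle fails to stop [AND]: Planning chain inoperative=not, Fallback branch unavailable=occurs → not all inputs occur → does not occur.

No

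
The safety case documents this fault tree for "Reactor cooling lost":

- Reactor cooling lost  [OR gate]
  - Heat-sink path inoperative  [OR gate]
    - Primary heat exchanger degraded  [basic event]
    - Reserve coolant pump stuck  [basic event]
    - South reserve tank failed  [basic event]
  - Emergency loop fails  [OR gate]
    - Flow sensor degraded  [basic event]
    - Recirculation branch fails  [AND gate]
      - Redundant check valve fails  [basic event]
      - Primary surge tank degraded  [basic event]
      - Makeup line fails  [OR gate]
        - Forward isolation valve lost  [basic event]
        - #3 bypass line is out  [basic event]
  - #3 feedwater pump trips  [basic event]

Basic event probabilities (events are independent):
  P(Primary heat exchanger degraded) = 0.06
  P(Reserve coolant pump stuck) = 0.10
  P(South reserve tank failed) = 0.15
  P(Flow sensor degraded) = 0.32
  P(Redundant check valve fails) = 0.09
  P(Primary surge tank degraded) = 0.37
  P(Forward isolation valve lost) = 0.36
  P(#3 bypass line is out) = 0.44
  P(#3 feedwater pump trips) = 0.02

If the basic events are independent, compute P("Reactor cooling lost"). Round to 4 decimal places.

P(Heat-sink path inoperative) [OR] = 1 − (1−0.06) × (1−0.10) × (1−0.15) = 0.280900
P(Makeup line fails) [OR] = 1 − (1−0.36) × (1−0.44) = 0.641600
P(Recirculation branch fails) [AND] = 0.09 × 0.37 × 0.641600 = 0.021365
P(Emergency loop fails) [OR] = 1 − (1−0.32) × (1−0.021365) = 0.334528
P(Reactor cooling lost) [OR] = 1 − (1−0.280900) × (1−0.334528) × (1−0.02) = 0.531030
Rounded to 4 decimal places: P(Reactor cooling lost) ≈ 0.5310.

0.5310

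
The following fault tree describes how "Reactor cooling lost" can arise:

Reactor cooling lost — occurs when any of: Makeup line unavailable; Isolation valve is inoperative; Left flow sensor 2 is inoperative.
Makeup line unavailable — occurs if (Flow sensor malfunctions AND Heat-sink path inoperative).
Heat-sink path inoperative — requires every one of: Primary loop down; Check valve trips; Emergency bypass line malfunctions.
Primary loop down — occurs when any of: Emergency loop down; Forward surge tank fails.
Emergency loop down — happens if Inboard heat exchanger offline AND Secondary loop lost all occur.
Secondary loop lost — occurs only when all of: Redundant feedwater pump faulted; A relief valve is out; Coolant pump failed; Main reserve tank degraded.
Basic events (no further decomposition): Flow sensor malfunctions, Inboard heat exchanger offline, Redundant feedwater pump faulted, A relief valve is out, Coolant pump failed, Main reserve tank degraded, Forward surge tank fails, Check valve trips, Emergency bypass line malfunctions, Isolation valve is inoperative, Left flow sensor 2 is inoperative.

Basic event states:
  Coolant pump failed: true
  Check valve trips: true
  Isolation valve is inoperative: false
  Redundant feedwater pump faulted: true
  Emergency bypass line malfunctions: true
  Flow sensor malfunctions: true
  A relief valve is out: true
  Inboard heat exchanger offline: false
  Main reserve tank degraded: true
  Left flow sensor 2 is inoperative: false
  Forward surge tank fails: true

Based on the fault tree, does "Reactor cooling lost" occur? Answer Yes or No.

Yes

Secondary loop lost [AND]: Redundant feedwater pump faulted=occurs, A relief valve is out=occurs, Coolant pump failed=occurs, Main reserve tank degraded=occurs → all inputs occur → occurs.
Emergency loop down [AND]: Inboard heat exchanger offline=not, Secondary loop lost=occurs → not all inputs occur → does not occur.
Primary loop down [OR]: Emergency loop down=not, Forward surge tank fails=occurs → at least one input occurs → occurs.
Heat-sink path inoperative [AND]: Primary loop down=occurs, Check valve trips=occurs, Emergency bypass line malfunctions=occurs → all inputs occur → occurs.
Makeup line unavailable [AND]: Flow sensor malfunctions=occurs, Heat-sink path inoperative=occurs → all inputs occur → occurs.
Reactor cooling lost [OR]: Makeup line unavailable=occurs, Isolation valve is inoperative=not, Left flow sensor 2 is inoperative=not → at least one input occurs → occurs.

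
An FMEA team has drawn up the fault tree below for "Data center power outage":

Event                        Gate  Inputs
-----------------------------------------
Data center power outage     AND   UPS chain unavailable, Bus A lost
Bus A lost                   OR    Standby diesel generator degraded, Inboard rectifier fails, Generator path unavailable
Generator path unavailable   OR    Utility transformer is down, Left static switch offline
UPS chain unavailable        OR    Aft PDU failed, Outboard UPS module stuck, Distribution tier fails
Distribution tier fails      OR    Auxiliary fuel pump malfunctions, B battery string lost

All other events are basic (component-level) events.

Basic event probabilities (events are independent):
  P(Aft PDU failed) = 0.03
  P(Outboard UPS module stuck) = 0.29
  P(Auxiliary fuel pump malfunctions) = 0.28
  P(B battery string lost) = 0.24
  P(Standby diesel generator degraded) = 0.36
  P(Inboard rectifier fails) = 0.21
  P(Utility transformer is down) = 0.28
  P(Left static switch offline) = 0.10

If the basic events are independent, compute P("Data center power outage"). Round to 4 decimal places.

0.4190

P(Distribution tier fails) [OR] = 1 − (1−0.28) × (1−0.24) = 0.452800
P(UPS chain unavailable) [OR] = 1 − (1−0.03) × (1−0.29) × (1−0.452800) = 0.623143
P(Generator path unavailable) [OR] = 1 − (1−0.28) × (1−0.10) = 0.352000
P(Bus A lost) [OR] = 1 − (1−0.36) × (1−0.21) × (1−0.352000) = 0.672371
P(Data center power outage) [AND] = 0.623143 × 0.672371 = 0.418983
Rounded to 4 decimal places: P(Data center power outage) ≈ 0.4190.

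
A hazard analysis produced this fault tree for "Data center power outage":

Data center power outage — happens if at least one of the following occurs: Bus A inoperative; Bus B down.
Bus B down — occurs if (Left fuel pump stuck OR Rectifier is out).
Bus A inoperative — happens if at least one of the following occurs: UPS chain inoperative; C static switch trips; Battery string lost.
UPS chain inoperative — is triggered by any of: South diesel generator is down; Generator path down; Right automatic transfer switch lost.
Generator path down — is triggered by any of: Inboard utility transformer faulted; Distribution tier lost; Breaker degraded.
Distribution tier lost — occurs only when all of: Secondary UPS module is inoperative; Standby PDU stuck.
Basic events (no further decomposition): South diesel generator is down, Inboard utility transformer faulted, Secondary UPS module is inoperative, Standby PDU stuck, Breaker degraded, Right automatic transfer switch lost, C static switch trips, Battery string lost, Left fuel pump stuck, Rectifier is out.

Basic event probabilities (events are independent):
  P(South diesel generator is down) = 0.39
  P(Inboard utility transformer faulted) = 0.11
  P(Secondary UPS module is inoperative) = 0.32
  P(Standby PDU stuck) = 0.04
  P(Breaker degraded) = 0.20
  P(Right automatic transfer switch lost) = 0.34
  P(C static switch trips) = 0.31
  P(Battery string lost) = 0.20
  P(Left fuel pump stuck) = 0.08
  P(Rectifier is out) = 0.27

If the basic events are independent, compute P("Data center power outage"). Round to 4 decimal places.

0.8951

P(Distribution tier lost) [AND] = 0.32 × 0.04 = 0.012800
P(Generator path down) [OR] = 1 − (1−0.11) × (1−0.012800) × (1−0.20) = 0.297114
P(UPS chain inoperative) [OR] = 1 − (1−0.39) × (1−0.297114) × (1−0.34) = 0.717018
P(Bus A inoperative) [OR] = 1 − (1−0.717018) × (1−0.31) × (1−0.20) = 0.843794
P(Bus B down) [OR] = 1 − (1−0.08) × (1−0.27) = 0.328400
P(Data center power outage) [OR] = 1 − (1−0.843794) × (1−0.328400) = 0.895092
Rounded to 4 decimal places: P(Data center power outage) ≈ 0.8951.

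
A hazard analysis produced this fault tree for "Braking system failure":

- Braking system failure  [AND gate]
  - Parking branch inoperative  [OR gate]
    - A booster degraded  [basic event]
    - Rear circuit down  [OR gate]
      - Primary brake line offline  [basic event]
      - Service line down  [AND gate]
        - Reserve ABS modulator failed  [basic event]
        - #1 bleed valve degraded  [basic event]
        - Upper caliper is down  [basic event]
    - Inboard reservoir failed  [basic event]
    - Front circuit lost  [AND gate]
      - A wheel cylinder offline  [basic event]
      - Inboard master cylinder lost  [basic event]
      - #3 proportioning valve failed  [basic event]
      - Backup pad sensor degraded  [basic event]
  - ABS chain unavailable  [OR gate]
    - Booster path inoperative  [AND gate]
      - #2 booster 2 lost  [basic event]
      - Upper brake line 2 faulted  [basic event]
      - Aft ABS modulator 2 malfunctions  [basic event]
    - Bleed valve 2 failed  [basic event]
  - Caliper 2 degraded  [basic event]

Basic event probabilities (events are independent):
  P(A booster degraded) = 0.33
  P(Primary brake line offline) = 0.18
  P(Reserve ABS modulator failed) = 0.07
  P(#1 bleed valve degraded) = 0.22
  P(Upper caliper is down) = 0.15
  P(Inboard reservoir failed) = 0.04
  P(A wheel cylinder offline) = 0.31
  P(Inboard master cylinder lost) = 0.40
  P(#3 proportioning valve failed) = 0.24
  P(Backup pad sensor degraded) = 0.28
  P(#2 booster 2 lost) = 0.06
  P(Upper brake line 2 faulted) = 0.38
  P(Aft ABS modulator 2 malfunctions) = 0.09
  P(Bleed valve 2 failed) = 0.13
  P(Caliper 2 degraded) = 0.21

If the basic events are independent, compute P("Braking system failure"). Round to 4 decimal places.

0.0132

P(Service line down) [AND] = 0.07 × 0.22 × 0.15 = 0.002310
P(Rear circuit down) [OR] = 1 − (1−0.18) × (1−0.002310) = 0.181894
P(Front circuit lost) [AND] = 0.31 × 0.40 × 0.24 × 0.28 = 0.008333
P(Parking branch inoperative) [OR] = 1 − (1−0.33) × (1−0.181894) × (1−0.04) × (1−0.008333) = 0.478179
P(Booster path inoperative) [AND] = 0.06 × 0.38 × 0.09 = 0.002052
P(ABS chain unavailable) [OR] = 1 − (1−0.002052) × (1−0.13) = 0.131785
P(Braking system failure) [AND] = 0.478179 × 0.131785 × 0.21 = 0.013234
Rounded to 4 decimal places: P(Braking system failure) ≈ 0.0132.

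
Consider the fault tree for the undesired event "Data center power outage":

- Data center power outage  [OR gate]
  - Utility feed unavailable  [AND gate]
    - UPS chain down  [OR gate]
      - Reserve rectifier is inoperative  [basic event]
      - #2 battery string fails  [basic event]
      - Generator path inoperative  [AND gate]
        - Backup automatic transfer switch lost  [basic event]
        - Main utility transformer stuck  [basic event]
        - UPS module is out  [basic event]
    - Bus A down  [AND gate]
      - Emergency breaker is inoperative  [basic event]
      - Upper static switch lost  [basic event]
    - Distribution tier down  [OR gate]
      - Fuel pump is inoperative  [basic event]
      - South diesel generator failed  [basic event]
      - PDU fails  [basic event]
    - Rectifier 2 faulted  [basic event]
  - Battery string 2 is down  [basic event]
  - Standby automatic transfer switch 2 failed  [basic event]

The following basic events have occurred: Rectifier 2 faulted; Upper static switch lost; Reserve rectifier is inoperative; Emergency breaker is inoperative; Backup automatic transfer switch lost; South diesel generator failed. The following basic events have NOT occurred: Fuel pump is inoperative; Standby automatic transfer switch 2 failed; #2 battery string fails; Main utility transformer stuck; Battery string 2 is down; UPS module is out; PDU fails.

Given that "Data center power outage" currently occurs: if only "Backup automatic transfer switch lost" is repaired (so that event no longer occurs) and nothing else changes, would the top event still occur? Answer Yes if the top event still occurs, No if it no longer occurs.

Yes

Counterfactual: set "Backup automatic transfer switch lost" to not occurred.
Generator path inoperative [AND]: Backup automatic transfer switch lost=not, Main utility transformer stuck=not, UPS module is out=not → not all inputs occur → does not occur.
UPS chain down [OR]: Reserve rectifier is inoperative=occurs, #2 battery string fails=not, Generator path inoperative=not → at least one input occurs → occurs.
Bus A down [AND]: Emergency breaker is inoperative=occurs, Upper static switch lost=occurs → all inputs occur → occurs.
Distribution tier down [OR]: Fuel pump is inoperative=not, South diesel generator failed=occurs, PDU fails=not → at least one input occurs → occurs.
Utility feed unavailable [AND]: UPS chain down=occurs, Bus A down=occurs, Distribution tier down=occurs, Rectifier 2 faulted=occurs → all inputs occur → occurs.
Data center power outage [OR]: Utility feed unavailable=occurs, Battery string 2 is down=not, Standby automatic transfer switch 2 failed=not → at least one input occurs → occurs.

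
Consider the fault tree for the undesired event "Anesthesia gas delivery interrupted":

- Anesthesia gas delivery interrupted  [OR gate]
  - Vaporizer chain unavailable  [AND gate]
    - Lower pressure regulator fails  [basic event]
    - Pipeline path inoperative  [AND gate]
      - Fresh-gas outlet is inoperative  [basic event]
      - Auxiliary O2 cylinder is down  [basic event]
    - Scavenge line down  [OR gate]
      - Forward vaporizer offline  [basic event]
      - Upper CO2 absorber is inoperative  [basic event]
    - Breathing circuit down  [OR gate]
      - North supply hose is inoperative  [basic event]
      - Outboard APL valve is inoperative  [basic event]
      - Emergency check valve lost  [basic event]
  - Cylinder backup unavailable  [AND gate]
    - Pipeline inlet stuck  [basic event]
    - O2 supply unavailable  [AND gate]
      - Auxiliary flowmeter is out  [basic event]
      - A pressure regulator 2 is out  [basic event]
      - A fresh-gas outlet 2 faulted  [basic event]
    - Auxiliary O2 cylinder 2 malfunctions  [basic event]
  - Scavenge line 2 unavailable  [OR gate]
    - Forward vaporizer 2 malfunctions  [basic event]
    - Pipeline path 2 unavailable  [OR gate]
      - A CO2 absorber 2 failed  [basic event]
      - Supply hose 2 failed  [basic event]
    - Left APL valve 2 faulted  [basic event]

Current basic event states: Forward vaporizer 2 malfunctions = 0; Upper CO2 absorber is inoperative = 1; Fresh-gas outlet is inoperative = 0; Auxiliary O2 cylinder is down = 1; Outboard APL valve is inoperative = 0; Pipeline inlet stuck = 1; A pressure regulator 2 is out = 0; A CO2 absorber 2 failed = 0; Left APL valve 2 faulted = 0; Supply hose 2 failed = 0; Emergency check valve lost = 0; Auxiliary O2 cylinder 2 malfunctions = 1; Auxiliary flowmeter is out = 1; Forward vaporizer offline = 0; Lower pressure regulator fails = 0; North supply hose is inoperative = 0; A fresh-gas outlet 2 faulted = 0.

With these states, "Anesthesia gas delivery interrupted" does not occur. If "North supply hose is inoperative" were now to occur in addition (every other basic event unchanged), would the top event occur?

Counterfactual: set "North supply hose is inoperative" to occurred.
Pipeline path inoperative [AND]: Fresh-gas outlet is inoperative=not, Auxiliary O2 cylinder is down=occurs → not all inputs occur → does not occur.
Scavenge line down [OR]: Forward vaporizer offline=not, Upper CO2 absorber is inoperative=occurs → at least one input occurs → occurs.
Breathing circuit down [OR]: North supply hose is inoperative=occurs, Outboard APL valve is inoperative=not, Emergency check valve lost=not → at least one input occurs → occurs.
Vaporizer chain unavailable [AND]: Lower pressure regulator fails=not, Pipeline path inoperative=not, Scavenge line down=occurs, Breathing circuit down=occurs → not all inputs occur → does not occur.
O2 supply unavailable [AND]: Auxiliary flowmeter is out=occurs, A pressure regulator 2 is out=not, A fresh-gas outlet 2 faulted=not → not all inputs occur → does not occur.
Cylinder backup unavailable [AND]: Pipeline inlet stuck=occurs, O2 supply unavailable=not, Auxiliary O2 cylinder 2 malfunctions=occurs → not all inputs occur → does not occur.
Pipeline path 2 unavailable [OR]: A CO2 absorber 2 failed=not, Supply hose 2 failed=not → no input occurs → does not occur.
Scavenge line 2 unavailable [OR]: Forward vaporizer 2 malfunctions=not, Pipeline path 2 unavailable=not, Left APL valve 2 faulted=not → no input occurs → does not occur.
Anesthesia gas delivery interrupted [OR]: Vaporizer chain unavailable=not, Cylinder backup unavailable=not, Scavenge line 2 unavailable=not → no input occurs → does not occur.

No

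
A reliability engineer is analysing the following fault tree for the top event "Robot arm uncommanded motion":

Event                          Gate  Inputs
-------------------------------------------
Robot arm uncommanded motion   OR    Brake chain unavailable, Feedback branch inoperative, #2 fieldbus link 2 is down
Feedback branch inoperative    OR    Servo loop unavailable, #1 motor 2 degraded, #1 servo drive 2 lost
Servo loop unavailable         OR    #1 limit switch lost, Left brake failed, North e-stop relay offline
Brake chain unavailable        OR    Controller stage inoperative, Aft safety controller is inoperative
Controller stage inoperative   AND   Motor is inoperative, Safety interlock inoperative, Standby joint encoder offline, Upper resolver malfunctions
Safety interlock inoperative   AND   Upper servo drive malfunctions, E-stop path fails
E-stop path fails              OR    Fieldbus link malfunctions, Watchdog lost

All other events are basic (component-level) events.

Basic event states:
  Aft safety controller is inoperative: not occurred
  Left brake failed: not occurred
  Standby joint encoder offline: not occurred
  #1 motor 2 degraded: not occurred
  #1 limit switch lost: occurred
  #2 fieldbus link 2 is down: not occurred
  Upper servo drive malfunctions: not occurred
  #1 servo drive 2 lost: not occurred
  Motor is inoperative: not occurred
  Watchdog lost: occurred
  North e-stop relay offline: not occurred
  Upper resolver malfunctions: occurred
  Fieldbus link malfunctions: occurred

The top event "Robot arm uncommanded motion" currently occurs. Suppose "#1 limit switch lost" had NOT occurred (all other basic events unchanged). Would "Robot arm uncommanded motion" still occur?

No

Counterfactual: set "#1 limit switch lost" to not occurred.
E-stop path fails [OR]: Fieldbus link malfunctions=occurs, Watchdog lost=occurs → at least one input occurs → occurs.
Safety interlock inoperative [AND]: Upper servo drive malfunctions=not, E-stop path fails=occurs → not all inputs occur → does not occur.
Controller stage inoperative [AND]: Motor is inoperative=not, Safety interlock inoperative=not, Standby joint encoder offline=not, Upper resolver malfunctions=occurs → not all inputs occur → does not occur.
Brake chain unavailable [OR]: Controller stage inoperative=not, Aft safety controller is inoperative=not → no input occurs → does not occur.
Servo loop unavailable [OR]: #1 limit switch lost=not, Left brake failed=not, North e-stop relay offline=not → no input occurs → does not occur.
Feedback branch inoperative [OR]: Servo loop unavailable=not, #1 motor 2 degraded=not, #1 servo drive 2 lost=not → no input occurs → does not occur.
Robot arm uncommanded motion [OR]: Brake chain unavailable=not, Feedback branch inoperative=not, #2 fieldbus link 2 is down=not → no input occurs → does not occur.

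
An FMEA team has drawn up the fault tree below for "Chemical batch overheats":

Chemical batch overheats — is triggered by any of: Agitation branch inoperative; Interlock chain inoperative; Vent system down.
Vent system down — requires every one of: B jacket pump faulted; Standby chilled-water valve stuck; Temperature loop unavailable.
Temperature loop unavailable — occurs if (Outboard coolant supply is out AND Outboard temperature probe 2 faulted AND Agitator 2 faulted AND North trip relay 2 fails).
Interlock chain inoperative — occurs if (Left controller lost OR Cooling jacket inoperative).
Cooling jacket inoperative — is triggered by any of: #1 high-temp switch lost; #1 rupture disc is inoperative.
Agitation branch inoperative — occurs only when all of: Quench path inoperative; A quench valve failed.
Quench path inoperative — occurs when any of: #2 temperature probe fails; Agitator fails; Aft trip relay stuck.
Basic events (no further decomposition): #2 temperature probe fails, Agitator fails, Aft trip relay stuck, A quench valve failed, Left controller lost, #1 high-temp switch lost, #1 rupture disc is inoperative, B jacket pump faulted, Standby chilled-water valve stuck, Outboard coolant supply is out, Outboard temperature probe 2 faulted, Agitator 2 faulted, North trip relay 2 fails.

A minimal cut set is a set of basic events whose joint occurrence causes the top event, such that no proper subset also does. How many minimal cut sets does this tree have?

Quench path inoperative [OR]: union of children's cut sets → 3 cut set(s).
Agitation branch inoperative [AND]: one cut set from each child combined → 3 × 1 = 3 cut set(s).
Cooling jacket inoperative [OR]: union of children's cut sets → 2 cut set(s).
Interlock chain inoperative [OR]: union of children's cut sets → 3 cut set(s).
Temperature loop unavailable [AND]: one cut set from each child combined → 1 × 1 × 1 × 1 = 1 cut set(s).
Vent system down [AND]: one cut set from each child combined → 1 × 1 × 1 = 1 cut set(s).
Chemical batch overheats [OR]: union of children's cut sets → 7 cut set(s).
Minimal cut sets: {#2 temperature probe fails, A quench valve failed}; {A quench valve failed, Agitator fails}; {A quench valve failed, Aft trip relay stuck}; {Left controller lost}; {#1 high-temp switch lost}; {#1 rupture disc is inoperative}; {Agitator 2 faulted, B jacket pump faulted, North trip relay 2 fails, Outboard coolant supply is out, Outboard temperature probe 2 faulted, Standby chilled-water valve stuck}.

7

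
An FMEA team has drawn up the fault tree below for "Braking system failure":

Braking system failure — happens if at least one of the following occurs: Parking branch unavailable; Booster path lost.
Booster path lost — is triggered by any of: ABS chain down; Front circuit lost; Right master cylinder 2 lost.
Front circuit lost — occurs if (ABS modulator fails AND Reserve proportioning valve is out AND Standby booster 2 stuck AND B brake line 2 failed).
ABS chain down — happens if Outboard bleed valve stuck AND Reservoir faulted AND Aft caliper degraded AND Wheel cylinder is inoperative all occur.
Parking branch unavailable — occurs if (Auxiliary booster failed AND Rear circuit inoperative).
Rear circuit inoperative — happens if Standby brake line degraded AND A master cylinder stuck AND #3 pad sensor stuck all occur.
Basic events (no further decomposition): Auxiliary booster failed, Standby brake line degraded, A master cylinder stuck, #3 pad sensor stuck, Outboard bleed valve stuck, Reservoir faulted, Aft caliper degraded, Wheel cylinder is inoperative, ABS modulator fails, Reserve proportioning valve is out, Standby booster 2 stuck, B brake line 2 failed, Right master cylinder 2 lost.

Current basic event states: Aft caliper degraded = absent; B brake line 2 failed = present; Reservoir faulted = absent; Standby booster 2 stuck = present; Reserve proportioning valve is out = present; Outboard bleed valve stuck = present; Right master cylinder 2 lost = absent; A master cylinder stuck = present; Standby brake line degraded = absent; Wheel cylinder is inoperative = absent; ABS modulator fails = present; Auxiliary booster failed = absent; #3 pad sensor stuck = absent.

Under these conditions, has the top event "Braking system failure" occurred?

Rear circuit inoperative [AND]: Standby brake line degraded=not, A master cylinder stuck=occurs, #3 pad sensor stuck=not → not all inputs occur → does not occur.
Parking branch unavailable [AND]: Auxiliary booster failed=not, Rear circuit inoperative=not → not all inputs occur → does not occur.
ABS chain down [AND]: Outboard bleed valve stuck=occurs, Reservoir faulted=not, Aft caliper degraded=not, Wheel cylinder is inoperative=not → not all inputs occur → does not occur.
Front circuit lost [AND]: ABS modulator fails=occurs, Reserve proportioning valve is out=occurs, Standby booster 2 stuck=occurs, B brake line 2 failed=occurs → all inputs occur → occurs.
Booster path lost [OR]: ABS chain down=not, Front circuit lost=occurs, Right master cylinder 2 lost=not → at least one input occurs → occurs.
Braking system failure [OR]: Parking branch unavailable=not, Booster path lost=occurs → at least one input occurs → occurs.

Yes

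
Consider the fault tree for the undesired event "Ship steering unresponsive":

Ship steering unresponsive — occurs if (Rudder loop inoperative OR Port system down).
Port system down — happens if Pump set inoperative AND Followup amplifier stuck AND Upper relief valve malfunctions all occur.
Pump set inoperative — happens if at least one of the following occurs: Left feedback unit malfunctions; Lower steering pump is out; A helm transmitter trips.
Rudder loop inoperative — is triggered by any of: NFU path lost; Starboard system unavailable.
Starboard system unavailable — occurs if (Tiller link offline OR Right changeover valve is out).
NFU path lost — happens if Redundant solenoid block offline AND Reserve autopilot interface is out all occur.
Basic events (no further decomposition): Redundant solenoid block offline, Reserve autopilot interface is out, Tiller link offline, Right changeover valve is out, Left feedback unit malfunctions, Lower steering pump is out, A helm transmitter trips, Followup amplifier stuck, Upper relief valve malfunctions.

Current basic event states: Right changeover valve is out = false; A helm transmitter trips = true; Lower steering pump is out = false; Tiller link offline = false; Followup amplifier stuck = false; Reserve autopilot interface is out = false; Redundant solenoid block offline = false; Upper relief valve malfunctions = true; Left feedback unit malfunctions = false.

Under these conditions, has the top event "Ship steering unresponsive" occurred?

NFU path lost [AND]: Redundant solenoid block offline=not, Reserve autopilot interface is out=not → not all inputs occur → does not occur.
Starboard system unavailable [OR]: Tiller link offline=not, Right changeover valve is out=not → no input occurs → does not occur.
Rudder loop inoperative [OR]: NFU path lost=not, Starboard system unavailable=not → no input occurs → does not occur.
Pump set inoperative [OR]: Left feedback unit malfunctions=not, Lower steering pump is out=not, A helm transmitter trips=occurs → at least one input occurs → occurs.
Port system down [AND]: Pump set inoperative=occurs, Followup amplifier stuck=not, Upper relief valve malfunctions=occurs → not all inputs occur → does not occur.
Ship steering unresponsive [OR]: Rudder loop inoperative=not, Port system down=not → no input occurs → does not occur.

No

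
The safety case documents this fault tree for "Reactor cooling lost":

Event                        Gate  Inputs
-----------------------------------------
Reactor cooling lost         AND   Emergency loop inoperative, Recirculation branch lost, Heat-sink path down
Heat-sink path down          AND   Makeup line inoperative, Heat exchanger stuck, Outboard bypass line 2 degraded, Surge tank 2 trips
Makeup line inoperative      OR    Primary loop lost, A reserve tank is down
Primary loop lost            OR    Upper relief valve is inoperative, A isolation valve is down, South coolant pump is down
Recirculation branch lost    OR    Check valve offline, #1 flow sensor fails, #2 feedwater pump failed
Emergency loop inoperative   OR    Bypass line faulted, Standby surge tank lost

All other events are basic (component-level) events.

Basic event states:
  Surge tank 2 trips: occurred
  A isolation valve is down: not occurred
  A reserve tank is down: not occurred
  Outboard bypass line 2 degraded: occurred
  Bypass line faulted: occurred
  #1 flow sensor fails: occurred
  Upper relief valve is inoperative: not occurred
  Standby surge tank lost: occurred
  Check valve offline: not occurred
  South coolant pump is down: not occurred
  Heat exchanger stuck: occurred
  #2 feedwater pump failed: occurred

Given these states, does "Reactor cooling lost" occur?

No

Emergency loop inoperative [OR]: Bypass line faulted=occurs, Standby surge tank lost=occurs → at least one input occurs → occurs.
Recirculation branch lost [OR]: Check valve offline=not, #1 flow sensor fails=occurs, #2 feedwater pump failed=occurs → at least one input occurs → occurs.
Primary loop lost [OR]: Upper relief valve is inoperative=not, A isolation valve is down=not, South coolant pump is down=not → no input occurs → does not occur.
Makeup line inoperative [OR]: Primary loop lost=not, A reserve tank is down=not → no input occurs → does not occur.
Heat-sink path down [AND]: Makeup line inoperative=not, Heat exchanger stuck=occurs, Outboard bypass line 2 degraded=occurs, Surge tank 2 trips=occurs → not all inputs occur → does not occur.
Reactor cooling lost [AND]: Emergency loop inoperative=occurs, Recirculation branch lost=occurs, Heat-sink path down=not → not all inputs occur → does not occur.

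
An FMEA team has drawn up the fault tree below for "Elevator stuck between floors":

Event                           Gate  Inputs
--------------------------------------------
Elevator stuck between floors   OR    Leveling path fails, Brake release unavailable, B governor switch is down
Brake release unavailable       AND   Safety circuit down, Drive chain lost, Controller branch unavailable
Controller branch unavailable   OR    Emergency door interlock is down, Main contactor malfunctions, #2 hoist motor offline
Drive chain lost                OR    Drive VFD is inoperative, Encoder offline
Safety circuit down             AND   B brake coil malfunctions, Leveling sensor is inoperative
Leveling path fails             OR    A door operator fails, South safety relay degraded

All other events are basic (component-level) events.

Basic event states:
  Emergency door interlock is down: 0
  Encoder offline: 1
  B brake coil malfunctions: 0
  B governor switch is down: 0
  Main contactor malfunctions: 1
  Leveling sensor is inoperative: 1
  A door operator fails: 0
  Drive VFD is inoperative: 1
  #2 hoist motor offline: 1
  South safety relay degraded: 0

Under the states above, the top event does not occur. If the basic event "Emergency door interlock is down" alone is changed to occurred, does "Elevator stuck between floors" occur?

No

Counterfactual: set "Emergency door interlock is down" to occurred.
Leveling path fails [OR]: A door operator fails=not, South safety relay degraded=not → no input occurs → does not occur.
Safety circuit down [AND]: B brake coil malfunctions=not, Leveling sensor is inoperative=occurs → not all inputs occur → does not occur.
Drive chain lost [OR]: Drive VFD is inoperative=occurs, Encoder offline=occurs → at least one input occurs → occurs.
Controller branch unavailable [OR]: Emergency door interlock is down=occurs, Main contactor malfunctions=occurs, #2 hoist motor offline=occurs → at least one input occurs → occurs.
Brake release unavailable [AND]: Safety circuit down=not, Drive chain lost=occurs, Controller branch unavailable=occurs → not all inputs occur → does not occur.
Elevator stuck between floors [OR]: Leveling path fails=not, Brake release unavailable=not, B governor switch is down=not → no input occurs → does not occur.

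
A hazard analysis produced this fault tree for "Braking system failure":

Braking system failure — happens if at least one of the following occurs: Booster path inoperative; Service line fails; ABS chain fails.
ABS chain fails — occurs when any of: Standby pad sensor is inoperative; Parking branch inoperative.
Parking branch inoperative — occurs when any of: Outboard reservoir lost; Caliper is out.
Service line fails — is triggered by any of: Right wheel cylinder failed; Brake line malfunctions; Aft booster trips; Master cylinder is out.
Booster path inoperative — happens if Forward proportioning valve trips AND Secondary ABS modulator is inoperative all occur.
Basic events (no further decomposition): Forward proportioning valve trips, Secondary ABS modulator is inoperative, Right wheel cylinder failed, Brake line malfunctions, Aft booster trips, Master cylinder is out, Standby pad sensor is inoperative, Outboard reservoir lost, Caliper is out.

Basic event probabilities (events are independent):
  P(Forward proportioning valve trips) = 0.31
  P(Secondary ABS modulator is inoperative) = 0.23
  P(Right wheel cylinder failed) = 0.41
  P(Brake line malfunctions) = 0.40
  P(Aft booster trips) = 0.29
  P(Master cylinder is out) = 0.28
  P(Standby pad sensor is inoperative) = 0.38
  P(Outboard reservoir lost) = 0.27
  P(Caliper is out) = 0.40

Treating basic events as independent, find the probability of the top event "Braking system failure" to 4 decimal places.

0.9544

P(Booster path inoperative) [AND] = 0.31 × 0.23 = 0.071300
P(Service line fails) [OR] = 1 − (1−0.41) × (1−0.40) × (1−0.29) × (1−0.28) = 0.819035
P(Parking branch inoperative) [OR] = 1 − (1−0.27) × (1−0.40) = 0.562000
P(ABS chain fails) [OR] = 1 − (1−0.38) × (1−0.562000) = 0.728440
P(Braking system failure) [OR] = 1 − (1−0.071300) × (1−0.819035) × (1−0.728440) = 0.954361
Rounded to 4 decimal places: P(Braking system failure) ≈ 0.9544.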